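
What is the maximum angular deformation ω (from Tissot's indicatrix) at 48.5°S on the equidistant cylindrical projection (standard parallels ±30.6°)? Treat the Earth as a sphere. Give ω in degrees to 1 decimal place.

With standard parallel φ₀ = 30.6°, the equirectangular projection gives x = Rλ cos φ₀, y = Rφ, so h = 1 and k = cos 30.6° / cos φ.
At 48.5°: h = 1.000, k = 1.299; principal scales a = 1.299, b = 1.000.
sin(ω/2) = (a − b)/(a + b) = 0.2990/2.299 = 0.1301, so ω = 2 arcsin(0.1301) ≈ 14.9°.

14.9°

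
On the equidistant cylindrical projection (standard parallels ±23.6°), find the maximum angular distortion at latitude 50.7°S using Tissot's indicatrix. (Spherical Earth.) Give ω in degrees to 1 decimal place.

21.0°

The equidistant cylindrical projection with φ₀ = 23.6° has h = 1 (meridians true) and k = cos φ₀ / cos φ along parallels.
At 50.7°: h = 1.000, k = 1.447; principal scales a = 1.447, b = 1.000.
sin(ω/2) = (a − b)/(a + b) = 0.4468/2.447 = 0.1826, so ω = 2 arcsin(0.1826) ≈ 21.0°.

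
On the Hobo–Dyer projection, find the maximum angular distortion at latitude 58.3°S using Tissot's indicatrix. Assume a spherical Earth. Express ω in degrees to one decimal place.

Hobo–Dyer is a cylindrical equal-area projection with standard parallels at ±37.5°. A cylindrical equal-area projection with standard parallel φ₀ has meridian scale h = cos φ / cos φ₀ and parallel scale k = cos φ₀ / cos φ (so areas are preserved, h·k = 1).
At 58.3°: h = 0.6623, k = 1.510; principal scales a = 1.510, b = 0.6623.
sin(ω/2) = (a − b)/(a + b) = 0.8475/2.172 = 0.3901, so ω = 2 arcsin(0.3901) ≈ 45.9°.

45.9°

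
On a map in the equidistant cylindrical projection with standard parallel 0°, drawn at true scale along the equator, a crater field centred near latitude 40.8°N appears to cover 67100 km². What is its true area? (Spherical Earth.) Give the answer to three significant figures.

In the plate carrée (x = Rλ, y = Rφ), meridians are true-scale (h = 1) and parallels are stretched by k = sec φ.
Areal scale = h·k = 1 × sec φ; at 40.8°, h = 1.000, k = 1.321, so h·k = 1.321.
True area = apparent / (areal scale) = 67100 / 1.321 ≈ 50800 km².

50800 km²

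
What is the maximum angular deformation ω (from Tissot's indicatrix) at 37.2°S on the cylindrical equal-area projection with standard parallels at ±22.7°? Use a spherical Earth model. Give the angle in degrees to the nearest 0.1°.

16.8°

For cylindrical equal-area with standard parallel φ₀, h = cos φ / cos φ₀ and k = cos φ₀ / cos φ, so h·k = 1.
At 37.2°: h = 0.8634, k = 1.158; principal scales a = 1.158, b = 0.8634.
sin(ω/2) = (a − b)/(a + b) = 0.2948/2.022 = 0.1458, so ω = 2 arcsin(0.1458) ≈ 16.8°.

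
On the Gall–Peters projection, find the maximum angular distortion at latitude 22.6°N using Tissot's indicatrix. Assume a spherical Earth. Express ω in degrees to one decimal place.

Gall–Peters is a cylindrical equal-area projection with standard parallels at ±45°. For cylindrical equal-area with standard parallel φ₀, h = cos φ / cos φ₀ and k = cos φ₀ / cos φ, so h·k = 1.
At 22.6°: h = 1.306, k = 0.7659; principal scales a = 1.306, b = 0.7659.
sin(ω/2) = (a − b)/(a + b) = 0.5397/2.072 = 0.2605, so ω = 2 arcsin(0.2605) ≈ 30.2°.

30.2°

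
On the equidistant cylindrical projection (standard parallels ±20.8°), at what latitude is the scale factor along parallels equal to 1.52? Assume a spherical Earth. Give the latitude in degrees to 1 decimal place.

In the equirectangular projection with standard parallel φ₀ = 20.8° (x = Rλ cos φ₀, y = Rφ), meridians are true-scale (h = 1) and the parallel scale is k = cos φ₀ / cos φ.
k = cos φ₀ / cos φ = 1.52  ⇒  cos φ = cos 20.8° / 1.52 = 0.6150.
φ = arccos(0.6150) ≈ 52.0°.

52.0°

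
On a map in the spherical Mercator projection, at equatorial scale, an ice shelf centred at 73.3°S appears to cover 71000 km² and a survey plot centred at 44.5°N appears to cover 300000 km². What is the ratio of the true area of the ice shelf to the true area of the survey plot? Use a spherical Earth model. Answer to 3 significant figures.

Since Mercator area scale is 1/cos²φ, the true area equals the apparent area multiplied by cos²φ.
True area of ice shelf: 71000 × cos²(73.3°) = 71000 × 0.08258 = 5863 km².
True area of survey plot: 300000 × cos²(44.5°) = 300000 × 0.5087 = 152600 km².
Ratio = 5863 / 152600 ≈ 0.0384.

0.0384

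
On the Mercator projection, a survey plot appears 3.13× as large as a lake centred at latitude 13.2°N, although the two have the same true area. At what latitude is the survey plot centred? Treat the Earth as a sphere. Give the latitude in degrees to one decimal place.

On Mercator, (apparent₁)/(apparent₂) = sec²φ₁ / sec²φ₂ when true areas are equal.
cos²φ₂ / cos²φ₁ = 3.13  ⇒  cos φ₁ = cos 13.2° / √3.13 = 0.9736/1.769 = 0.5503.
φ₁ = arccos(0.5503) ≈ 56.6°.

56.6°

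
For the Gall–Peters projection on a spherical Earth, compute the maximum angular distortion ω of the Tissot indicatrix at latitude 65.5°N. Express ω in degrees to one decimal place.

Gall–Peters is a cylindrical equal-area projection with standard parallels at ±45°. A cylindrical equal-area projection with standard parallel φ₀ has meridian scale h = cos φ / cos φ₀ and parallel scale k = cos φ₀ / cos φ (so areas are preserved, h·k = 1).
At 65.5°: h = 0.5865, k = 1.705; principal scales a = 1.705, b = 0.5865.
sin(ω/2) = (a − b)/(a + b) = 1.119/2.292 = 0.4882, so ω = 2 arcsin(0.4882) ≈ 58.4°.

58.4°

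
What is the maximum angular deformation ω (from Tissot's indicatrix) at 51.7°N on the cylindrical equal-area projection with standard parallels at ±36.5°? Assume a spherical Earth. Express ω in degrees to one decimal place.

Cylindrical equal-area (φ₀ = 36.5°): h = cos φ / cos 36.5° along meridians, k = cos 36.5° / cos φ along parallels; h·k = 1.
At 51.7°: h = 0.7710, k = 1.297; principal scales a = 1.297, b = 0.7710.
sin(ω/2) = (a − b)/(a + b) = 0.5260/2.068 = 0.2543, so ω = 2 arcsin(0.2543) ≈ 29.5°.

29.5°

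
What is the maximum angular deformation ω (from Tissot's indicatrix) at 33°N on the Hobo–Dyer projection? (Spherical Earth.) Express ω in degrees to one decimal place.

6.4°

Hobo–Dyer is a cylindrical equal-area projection with standard parallels at ±37.5°. Cylindrical equal-area (φ₀ = 37.5°): h = cos φ / cos 37.5° along meridians, k = cos 37.5° / cos φ along parallels; h·k = 1.
At 33°: h = 1.057, k = 0.9460; principal scales a = 1.057, b = 0.9460.
sin(ω/2) = (a − b)/(a + b) = 0.1112/2.003 = 0.05549, so ω = 2 arcsin(0.05549) ≈ 6.4°.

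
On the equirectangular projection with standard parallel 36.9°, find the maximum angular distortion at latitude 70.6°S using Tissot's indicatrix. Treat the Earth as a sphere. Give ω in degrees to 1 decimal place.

The equidistant cylindrical projection with φ₀ = 36.9° has h = 1 (meridians true) and k = cos φ₀ / cos φ along parallels.
At 70.6°: h = 1.000, k = 2.408; principal scales a = 2.408, b = 1.000.
sin(ω/2) = (a − b)/(a + b) = 1.408/3.408 = 0.4131, so ω = 2 arcsin(0.4131) ≈ 48.8°.

48.8°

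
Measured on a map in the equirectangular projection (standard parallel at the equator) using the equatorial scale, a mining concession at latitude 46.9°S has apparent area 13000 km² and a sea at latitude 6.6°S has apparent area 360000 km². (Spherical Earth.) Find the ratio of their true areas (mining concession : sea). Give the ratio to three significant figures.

Plate carrée has h = 1 and k = sec φ, giving areal scale sec φ; true area = (apparent area) · cos φ.
True area of mining concession: 13000 × cos(46.9°) = 13000 × 0.6833 = 8883 km².
True area of sea: 360000 × cos(6.6°) = 360000 × 0.9934 = 357600 km².
Ratio = 8883 / 357600 ≈ 0.0248.

0.0248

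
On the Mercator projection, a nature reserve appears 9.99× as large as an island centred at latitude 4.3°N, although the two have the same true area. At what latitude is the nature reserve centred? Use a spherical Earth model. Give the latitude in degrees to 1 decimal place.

71.6°

For equal true areas on Mercator, apparent areas scale as sec²φ, so the ratio is cos²φ₂ / cos²φ₁.
cos²φ₂ / cos²φ₁ = 9.99  ⇒  cos φ₁ = cos 4.3° / √9.99 = 0.9972/3.161 = 0.3155.
φ₁ = arccos(0.3155) ≈ 71.6°.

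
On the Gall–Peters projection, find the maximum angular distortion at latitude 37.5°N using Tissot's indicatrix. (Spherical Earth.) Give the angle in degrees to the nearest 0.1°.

13.2°

The Gall–Peters projection is cylindrical equal-area with φ₀ = 45°. Cylindrical equal-area (φ₀ = 45°): h = cos φ / cos 45° along meridians, k = cos 45° / cos φ along parallels; h·k = 1.
At 37.5°: h = 1.122, k = 0.8913; principal scales a = 1.122, b = 0.8913.
sin(ω/2) = (a − b)/(a + b) = 0.2307/2.013 = 0.1146, so ω = 2 arcsin(0.1146) ≈ 13.2°.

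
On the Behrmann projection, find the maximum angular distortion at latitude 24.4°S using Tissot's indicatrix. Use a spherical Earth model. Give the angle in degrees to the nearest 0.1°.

5.8°

Behrmann is a cylindrical equal-area projection with standard parallels at ±30°. For cylindrical equal-area with standard parallel φ₀, h = cos φ / cos φ₀ and k = cos φ₀ / cos φ, so h·k = 1.
At 24.4°: h = 1.052, k = 0.9510; principal scales a = 1.052, b = 0.9510.
sin(ω/2) = (a − b)/(a + b) = 0.1006/2.003 = 0.05024, so ω = 2 arcsin(0.05024) ≈ 5.8°.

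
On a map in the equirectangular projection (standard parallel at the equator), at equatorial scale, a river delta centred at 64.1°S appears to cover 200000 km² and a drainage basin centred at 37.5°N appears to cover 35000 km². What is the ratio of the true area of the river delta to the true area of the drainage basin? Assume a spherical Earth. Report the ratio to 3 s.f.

3.15

On the plate carrée, areal scale = h·k = 1 × sec φ, so true area = apparent × cos φ.
True area of river delta: 200000 × cos(64.1°) = 200000 × 0.4368 = 87360 km².
True area of drainage basin: 35000 × cos(37.5°) = 35000 × 0.7934 = 27770 km².
Ratio = 87360 / 27770 ≈ 3.15.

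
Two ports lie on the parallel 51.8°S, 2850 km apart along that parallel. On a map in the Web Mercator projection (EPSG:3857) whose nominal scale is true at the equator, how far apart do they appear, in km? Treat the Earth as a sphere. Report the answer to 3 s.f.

4610 km

For Mercator, h = k = sec φ (a conformal cylindrical projection has a single point scale, 1/cos φ).
Along the parallel, k = sec 51.8° = 1/0.6184 = 1.617.
Map distance = 2850 × 1.617 ≈ 4610 km.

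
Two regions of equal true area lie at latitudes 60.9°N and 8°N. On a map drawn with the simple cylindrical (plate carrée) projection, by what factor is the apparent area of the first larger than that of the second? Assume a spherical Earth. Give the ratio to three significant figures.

Plate carrée maps x = Rλ, y = Rφ. The meridian scale is h = 1 and the parallel scale is k = 1/cos φ = sec φ.
Areal scale at 60.9°: h·k = 1.000 × 2.056 = 2.056.
Areal scale at 8°: h·k = 1.000 × 1.010 = 1.010.
Ratio = 2.056/1.010 ≈ 2.04.

2.04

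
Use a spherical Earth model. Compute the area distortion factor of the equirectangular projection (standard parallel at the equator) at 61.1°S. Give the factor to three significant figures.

Plate carrée maps x = Rλ, y = Rφ. The meridian scale is h = 1 and the parallel scale is k = 1/cos φ = sec φ.
Areal scale = h·k = 1 × sec φ; at 61.1°, h = 1.000, k = 2.069, so h·k = 2.069.

2.07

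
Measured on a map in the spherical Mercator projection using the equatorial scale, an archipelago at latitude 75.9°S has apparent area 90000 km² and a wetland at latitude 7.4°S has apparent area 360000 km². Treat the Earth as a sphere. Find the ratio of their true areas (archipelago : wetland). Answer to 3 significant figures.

Since Mercator area scale is 1/cos²φ, the true area equals the apparent area multiplied by cos²φ.
True area of archipelago: 90000 × cos²(75.9°) = 90000 × 0.05935 = 5341 km².
True area of wetland: 360000 × cos²(7.4°) = 360000 × 0.9834 = 354000 km².
Ratio = 5341 / 354000 ≈ 0.0151.

0.0151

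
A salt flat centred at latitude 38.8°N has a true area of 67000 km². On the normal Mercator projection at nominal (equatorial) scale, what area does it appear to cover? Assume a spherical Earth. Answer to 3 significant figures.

Mercator is conformal, so the point scale is isotropic: h = k = sec φ = 1/cos φ.
Areal scale = k² = sec²φ = 1/cos²(38.8°) = 1/0.7793² = 1.646.
Apparent area = 67000 × 1.646 ≈ 110000 km².

110000 km²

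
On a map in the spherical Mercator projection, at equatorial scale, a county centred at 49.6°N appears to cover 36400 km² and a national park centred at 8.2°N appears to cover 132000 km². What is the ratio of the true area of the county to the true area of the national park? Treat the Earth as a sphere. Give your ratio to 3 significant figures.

0.118

Since Mercator area scale is 1/cos²φ, the true area equals the apparent area multiplied by cos²φ.
True area of county: 36400 × cos²(49.6°) = 36400 × 0.4201 = 15290 km².
True area of national park: 132000 × cos²(8.2°) = 132000 × 0.9797 = 129300 km².
Ratio = 15290 / 129300 ≈ 0.118.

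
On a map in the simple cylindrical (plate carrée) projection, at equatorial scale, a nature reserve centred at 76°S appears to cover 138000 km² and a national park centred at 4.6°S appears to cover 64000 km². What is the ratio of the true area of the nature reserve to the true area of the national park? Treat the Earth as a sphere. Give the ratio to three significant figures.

0.523

On the plate carrée, areal scale = h·k = 1 × sec φ, so true area = apparent × cos φ.
True area of nature reserve: 138000 × cos(76°) = 138000 × 0.2419 = 33390 km².
True area of national park: 64000 × cos(4.6°) = 64000 × 0.9968 = 63790 km².
Ratio = 33390 / 63790 ≈ 0.523.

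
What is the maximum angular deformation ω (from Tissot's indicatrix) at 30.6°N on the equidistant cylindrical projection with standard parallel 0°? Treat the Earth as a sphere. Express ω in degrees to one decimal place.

8.6°

Plate carrée maps x = Rλ, y = Rφ. The meridian scale is h = 1 and the parallel scale is k = 1/cos φ = sec φ.
At 30.6°: h = 1.000, k = 1.162; principal scales a = 1.162, b = 1.000.
sin(ω/2) = (a − b)/(a + b) = 0.1618/2.162 = 0.07484, so ω = 2 arcsin(0.07484) ≈ 8.6°.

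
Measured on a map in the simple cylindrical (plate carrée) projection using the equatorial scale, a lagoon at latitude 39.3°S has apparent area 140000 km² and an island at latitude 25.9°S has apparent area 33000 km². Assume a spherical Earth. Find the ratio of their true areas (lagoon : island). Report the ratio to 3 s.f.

On the plate carrée, areal scale = h·k = 1 × sec φ, so true area = apparent × cos φ.
True area of lagoon: 140000 × cos(39.3°) = 140000 × 0.7738 = 108300 km².
True area of island: 33000 × cos(25.9°) = 33000 × 0.8996 = 29690 km².
Ratio = 108300 / 29690 ≈ 3.65.

3.65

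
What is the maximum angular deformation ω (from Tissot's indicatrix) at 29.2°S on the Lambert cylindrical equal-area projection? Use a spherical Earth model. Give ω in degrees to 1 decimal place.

The Lambert cylindrical equal-area projection is the cylindrical equal-area projection with its standard parallel at the equator (φ₀ = 0). For cylindrical equal-area with standard parallel φ₀, h = cos φ / cos φ₀ and k = cos φ₀ / cos φ, so h·k = 1.
At 29.2°: h = 0.8729, k = 1.146; principal scales a = 1.146, b = 0.8729.
sin(ω/2) = (a − b)/(a + b) = 0.2727/2.018 = 0.1351, so ω = 2 arcsin(0.1351) ≈ 15.5°.

15.5°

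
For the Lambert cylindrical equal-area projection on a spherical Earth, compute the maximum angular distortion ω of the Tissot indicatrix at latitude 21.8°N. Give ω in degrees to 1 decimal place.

The Lambert cylindrical equal-area projection is the cylindrical equal-area projection with its standard parallel at the equator (φ₀ = 0). For cylindrical equal-area with standard parallel φ₀, h = cos φ / cos φ₀ and k = cos φ₀ / cos φ, so h·k = 1.
At 21.8°: h = 0.9285, k = 1.077; principal scales a = 1.077, b = 0.9285.
sin(ω/2) = (a − b)/(a + b) = 0.1485/2.006 = 0.07406, so ω = 2 arcsin(0.07406) ≈ 8.5°.

8.5°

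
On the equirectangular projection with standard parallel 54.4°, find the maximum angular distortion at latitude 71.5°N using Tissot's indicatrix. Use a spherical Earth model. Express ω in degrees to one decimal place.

34.2°

In the equirectangular projection with standard parallel φ₀ = 54.4° (x = Rλ cos φ₀, y = Rφ), meridians are true-scale (h = 1) and the parallel scale is k = cos φ₀ / cos φ.
At 71.5°: h = 1.000, k = 1.835; principal scales a = 1.835, b = 1.000.
sin(ω/2) = (a − b)/(a + b) = 0.8346/2.835 = 0.2944, so ω = 2 arcsin(0.2944) ≈ 34.2°.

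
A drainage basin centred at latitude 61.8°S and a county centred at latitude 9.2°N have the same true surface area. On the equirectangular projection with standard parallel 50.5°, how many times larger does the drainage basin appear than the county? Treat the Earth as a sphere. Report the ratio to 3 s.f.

2.09

In the equirectangular projection with standard parallel φ₀ = 50.5° (x = Rλ cos φ₀, y = Rφ), meridians are true-scale (h = 1) and the parallel scale is k = cos φ₀ / cos φ.
Areal scale at 61.8°: h·k = 1.000 × 1.346 = 1.346.
Areal scale at 9.2°: h·k = 1.000 × 0.6444 = 0.6444.
Ratio = 1.346/0.6444 ≈ 2.09.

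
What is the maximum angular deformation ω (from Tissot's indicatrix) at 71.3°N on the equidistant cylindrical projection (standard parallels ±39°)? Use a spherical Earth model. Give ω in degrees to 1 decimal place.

The equidistant cylindrical projection with φ₀ = 39° has h = 1 (meridians true) and k = cos φ₀ / cos φ along parallels.
At 71.3°: h = 1.000, k = 2.424; principal scales a = 2.424, b = 1.000.
sin(ω/2) = (a − b)/(a + b) = 1.424/3.424 = 0.4159, so ω = 2 arcsin(0.4159) ≈ 49.1°.

49.1°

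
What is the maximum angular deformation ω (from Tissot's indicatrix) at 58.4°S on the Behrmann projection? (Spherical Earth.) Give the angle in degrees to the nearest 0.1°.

55.3°

The Behrmann projection is cylindrical equal-area with φ₀ = 30°. For cylindrical equal-area with standard parallel φ₀, h = cos φ / cos φ₀ and k = cos φ₀ / cos φ, so h·k = 1.
At 58.4°: h = 0.6050, k = 1.653; principal scales a = 1.653, b = 0.6050.
sin(ω/2) = (a − b)/(a + b) = 1.048/2.258 = 0.4640, so ω = 2 arcsin(0.4640) ≈ 55.3°.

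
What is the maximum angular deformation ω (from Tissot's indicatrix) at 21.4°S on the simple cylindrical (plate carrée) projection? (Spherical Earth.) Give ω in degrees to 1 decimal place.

4.1°

Plate carrée maps x = Rλ, y = Rφ. The meridian scale is h = 1 and the parallel scale is k = 1/cos φ = sec φ.
At 21.4°: h = 1.000, k = 1.074; principal scales a = 1.074, b = 1.000.
sin(ω/2) = (a − b)/(a + b) = 0.07405/2.074 = 0.03570, so ω = 2 arcsin(0.03570) ≈ 4.1°.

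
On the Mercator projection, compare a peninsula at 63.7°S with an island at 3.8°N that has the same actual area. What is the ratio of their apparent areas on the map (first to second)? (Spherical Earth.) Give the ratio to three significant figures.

Mercator is conformal with k = sec φ, so areal scale = k² = sec²φ.
At 63.7°: sec²(63.7°) = 1/0.4431² = 5.094.
At 3.8°: sec²(3.8°) = 1/0.9978² = 1.004.
Ratio = 5.094/1.004 = cos²(3.8°)/cos²(63.7°) ≈ 5.07.

5.07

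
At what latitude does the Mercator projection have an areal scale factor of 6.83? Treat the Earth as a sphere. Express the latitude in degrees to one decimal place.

67.5°

Mercator areal scale is sec²φ.
sec²φ = 6.83  ⇒  cos²φ = 0.1464  ⇒  cos φ = 0.3826.
φ = arccos(0.3826) ≈ 67.5°.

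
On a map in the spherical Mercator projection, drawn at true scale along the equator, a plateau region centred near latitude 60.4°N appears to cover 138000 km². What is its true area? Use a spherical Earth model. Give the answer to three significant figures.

33700 km²

The Mercator projection is conformal; its linear scale factor is the same in every direction and equals sec φ = 1/cos φ.
Areal scale = k² = sec²φ = 1/cos²(60.4°) = 1/0.4939² = 4.099.
True area = apparent / (areal scale) = 138000 / 4.099 ≈ 33700 km².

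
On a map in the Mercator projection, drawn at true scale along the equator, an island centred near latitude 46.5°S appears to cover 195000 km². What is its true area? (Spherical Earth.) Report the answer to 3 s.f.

Mercator is conformal, so the point scale is isotropic: h = k = sec φ = 1/cos φ.
Areal scale = k² = sec²φ = 1/cos²(46.5°) = 1/0.6884² = 2.110.
True area = apparent / (areal scale) = 195000 / 2.110 ≈ 92400 km².

92400 km²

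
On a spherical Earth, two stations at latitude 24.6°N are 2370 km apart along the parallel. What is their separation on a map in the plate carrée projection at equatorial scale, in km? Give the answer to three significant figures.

For the equirectangular projection with φ₀ = 0 (plate carrée), h = 1 along meridians and k = sec φ along parallels.
Along the parallel, k = sec 24.6° = 1/0.9092 = 1.100.
Map distance = 2370 × 1.100 ≈ 2610 km.

2610 km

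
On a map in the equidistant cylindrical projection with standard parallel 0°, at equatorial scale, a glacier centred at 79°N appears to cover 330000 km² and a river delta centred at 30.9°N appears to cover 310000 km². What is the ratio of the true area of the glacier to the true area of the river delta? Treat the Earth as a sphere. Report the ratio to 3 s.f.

Plate carrée has h = 1 and k = sec φ, giving areal scale sec φ; true area = (apparent area) · cos φ.
True area of glacier: 330000 × cos(79°) = 330000 × 0.1908 = 62970 km².
True area of river delta: 310000 × cos(30.9°) = 310000 × 0.8581 = 266000 km².
Ratio = 62970 / 266000 ≈ 0.237.

0.237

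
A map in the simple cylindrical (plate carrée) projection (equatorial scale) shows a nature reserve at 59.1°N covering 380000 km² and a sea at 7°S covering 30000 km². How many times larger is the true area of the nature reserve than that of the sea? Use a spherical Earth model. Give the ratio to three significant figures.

On the plate carrée, areal scale = h·k = 1 × sec φ, so true area = apparent × cos φ.
True area of nature reserve: 380000 × cos(59.1°) = 380000 × 0.5135 = 195100 km².
True area of sea: 30000 × cos(7°) = 30000 × 0.9925 = 29780 km².
Ratio = 195100 / 29780 ≈ 6.55.

6.55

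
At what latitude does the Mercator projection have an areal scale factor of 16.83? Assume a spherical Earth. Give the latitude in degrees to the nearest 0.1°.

75.9°

Mercator areal scale is sec²φ.
sec²φ = 16.83  ⇒  cos²φ = 0.05942  ⇒  cos φ = 0.2438.
φ = arccos(0.2438) ≈ 75.9°.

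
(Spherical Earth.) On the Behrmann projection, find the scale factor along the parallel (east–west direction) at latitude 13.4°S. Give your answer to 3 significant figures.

0.890

Behrmann is a cylindrical equal-area projection with standard parallels at ±30°. A cylindrical equal-area projection with standard parallel φ₀ has meridian scale h = cos φ / cos φ₀ and parallel scale k = cos φ₀ / cos φ (so areas are preserved, h·k = 1).
k = cos 30° / cos 13.4° = 0.8660/0.9728 = 0.8903.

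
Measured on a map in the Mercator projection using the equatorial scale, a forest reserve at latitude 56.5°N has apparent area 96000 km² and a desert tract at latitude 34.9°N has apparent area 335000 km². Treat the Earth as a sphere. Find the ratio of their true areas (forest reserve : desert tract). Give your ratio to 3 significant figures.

Since Mercator area scale is 1/cos²φ, the true area equals the apparent area multiplied by cos²φ.
True area of forest reserve: 96000 × cos²(56.5°) = 96000 × 0.3046 = 29240 km².
True area of desert tract: 335000 × cos²(34.9°) = 335000 × 0.6726 = 225300 km².
Ratio = 29240 / 225300 ≈ 0.130.

0.130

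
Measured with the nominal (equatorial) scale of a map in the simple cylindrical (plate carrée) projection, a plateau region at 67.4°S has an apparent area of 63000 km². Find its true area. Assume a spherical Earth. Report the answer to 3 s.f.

In the plate carrée (x = Rλ, y = Rφ), meridians are true-scale (h = 1) and parallels are stretched by k = sec φ.
Areal scale = h·k = 1 × sec φ; at 67.4°, h = 1.000, k = 2.602, so h·k = 2.602.
True area = apparent / (areal scale) = 63000 / 2.602 ≈ 24200 km².

24200 km²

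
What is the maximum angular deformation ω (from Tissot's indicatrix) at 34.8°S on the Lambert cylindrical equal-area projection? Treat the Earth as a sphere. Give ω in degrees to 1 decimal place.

The Lambert cylindrical equal-area projection is the cylindrical equal-area projection with its standard parallel at the equator (φ₀ = 0). Cylindrical equal-area (φ₀ = 0°): h = cos φ / cos 0° along meridians, k = cos 0° / cos φ along parallels; h·k = 1.
At 34.8°: h = 0.8211, k = 1.218; principal scales a = 1.218, b = 0.8211.
sin(ω/2) = (a − b)/(a + b) = 0.3967/2.039 = 0.1945, so ω = 2 arcsin(0.1945) ≈ 22.4°.

22.4°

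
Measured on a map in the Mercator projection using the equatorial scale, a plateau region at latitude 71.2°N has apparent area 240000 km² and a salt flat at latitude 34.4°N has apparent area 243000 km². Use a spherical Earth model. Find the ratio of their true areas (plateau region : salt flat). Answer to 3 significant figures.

0.151

On Mercator the areal scale is sec²φ, so true area = apparent × cos²φ.
True area of plateau region: 240000 × cos²(71.2°) = 240000 × 0.1039 = 24930 km².
True area of salt flat: 243000 × cos²(34.4°) = 243000 × 0.6808 = 165400 km².
Ratio = 24930 / 165400 ≈ 0.151.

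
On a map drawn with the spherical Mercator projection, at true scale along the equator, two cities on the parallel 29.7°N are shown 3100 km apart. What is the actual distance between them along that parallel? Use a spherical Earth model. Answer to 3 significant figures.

The Mercator projection is conformal; its linear scale factor is the same in every direction and equals sec φ = 1/cos φ.
Along the parallel at 29.7°, map distances are exaggerated by k = sec 29.7° = 1.151.
True distance = 3100 / 1.151 = 3100 × cos 29.7° ≈ 2690 km.

2690 km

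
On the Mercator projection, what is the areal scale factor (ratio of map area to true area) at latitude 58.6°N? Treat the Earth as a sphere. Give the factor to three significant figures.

For Mercator, h = k = sec φ (a conformal cylindrical projection has a single point scale, 1/cos φ).
Areal scale = k² = sec²φ = 1/cos²(58.6°) = 1/0.5210² = 3.684.

3.68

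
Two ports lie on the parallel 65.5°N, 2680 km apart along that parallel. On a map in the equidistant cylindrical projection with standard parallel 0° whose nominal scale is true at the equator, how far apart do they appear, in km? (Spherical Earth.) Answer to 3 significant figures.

Plate carrée maps x = Rλ, y = Rφ. The meridian scale is h = 1 and the parallel scale is k = 1/cos φ = sec φ.
Along the parallel, k = sec 65.5° = 1/0.4147 = 2.411.
Map distance = 2680 × 2.411 ≈ 6460 km.

6460 km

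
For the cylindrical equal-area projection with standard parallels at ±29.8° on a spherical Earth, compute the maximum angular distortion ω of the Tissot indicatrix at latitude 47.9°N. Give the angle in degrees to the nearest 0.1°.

For cylindrical equal-area with standard parallel φ₀, h = cos φ / cos φ₀ and k = cos φ₀ / cos φ, so h·k = 1.
At 47.9°: h = 0.7726, k = 1.294; principal scales a = 1.294, b = 0.7726.
sin(ω/2) = (a − b)/(a + b) = 0.5218/2.067 = 0.2524, so ω = 2 arcsin(0.2524) ≈ 29.2°.

29.2°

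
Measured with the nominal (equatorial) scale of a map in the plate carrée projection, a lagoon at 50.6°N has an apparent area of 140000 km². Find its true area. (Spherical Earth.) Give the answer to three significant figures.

In the plate carrée (x = Rλ, y = Rφ), meridians are true-scale (h = 1) and parallels are stretched by k = sec φ.
Areal scale = h·k = 1 × sec φ; at 50.6°, h = 1.000, k = 1.575, so h·k = 1.575.
True area = apparent / (areal scale) = 140000 / 1.575 ≈ 88900 km².

88900 km²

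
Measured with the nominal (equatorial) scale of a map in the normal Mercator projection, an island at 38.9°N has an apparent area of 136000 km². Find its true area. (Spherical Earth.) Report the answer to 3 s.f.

For Mercator, h = k = sec φ (a conformal cylindrical projection has a single point scale, 1/cos φ).
Areal scale = k² = sec²φ = 1/cos²(38.9°) = 1/0.7782² = 1.651.
True area = apparent / (areal scale) = 136000 / 1.651 ≈ 82400 km².

82400 km²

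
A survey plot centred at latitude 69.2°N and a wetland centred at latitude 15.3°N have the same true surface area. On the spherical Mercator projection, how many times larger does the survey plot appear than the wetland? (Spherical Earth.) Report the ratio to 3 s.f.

7.38

Mercator is conformal with k = sec φ, so areal scale = k² = sec²φ.
At 69.2°: sec²(69.2°) = 1/0.3551² = 7.930.
At 15.3°: sec²(15.3°) = 1/0.9646² = 1.075.
Ratio = 7.930/1.075 = cos²(15.3°)/cos²(69.2°) ≈ 7.38.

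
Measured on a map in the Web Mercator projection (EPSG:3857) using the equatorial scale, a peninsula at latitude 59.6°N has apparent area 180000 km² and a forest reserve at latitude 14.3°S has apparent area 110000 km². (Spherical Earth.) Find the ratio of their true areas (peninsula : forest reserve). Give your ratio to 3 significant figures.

On Mercator the areal scale is sec²φ, so true area = apparent × cos²φ.
True area of peninsula: 180000 × cos²(59.6°) = 180000 × 0.2561 = 46090 km².
True area of forest reserve: 110000 × cos²(14.3°) = 110000 × 0.9390 = 103300 km².
Ratio = 46090 / 103300 ≈ 0.446.

0.446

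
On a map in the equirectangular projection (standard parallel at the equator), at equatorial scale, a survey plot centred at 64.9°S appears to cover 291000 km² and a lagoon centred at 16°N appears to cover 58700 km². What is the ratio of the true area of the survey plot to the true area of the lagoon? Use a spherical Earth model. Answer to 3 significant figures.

2.19

On the plate carrée, areal scale = h·k = 1 × sec φ, so true area = apparent × cos φ.
True area of survey plot: 291000 × cos(64.9°) = 291000 × 0.4242 = 123400 km².
True area of lagoon: 58700 × cos(16°) = 58700 × 0.9613 = 56430 km².
Ratio = 123400 / 56430 ≈ 2.19.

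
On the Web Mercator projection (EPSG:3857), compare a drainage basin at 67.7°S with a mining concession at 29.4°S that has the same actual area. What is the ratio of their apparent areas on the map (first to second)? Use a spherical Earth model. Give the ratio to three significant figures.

Mercator areal scale is sec²φ.
At 67.7°: sec²(67.7°) = 1/0.3795² = 6.945.
At 29.4°: sec²(29.4°) = 1/0.8712² = 1.317.
Ratio = 6.945/1.317 = cos²(29.4°)/cos²(67.7°) ≈ 5.27.

5.27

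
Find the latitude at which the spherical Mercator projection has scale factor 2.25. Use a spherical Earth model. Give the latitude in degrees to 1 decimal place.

Mercator scale is k = sec φ = 1/cos φ.
1/cos φ = 2.25  ⇒  cos φ = 0.4444  ⇒  φ = arccos(0.4444) ≈ 63.6°.

63.6°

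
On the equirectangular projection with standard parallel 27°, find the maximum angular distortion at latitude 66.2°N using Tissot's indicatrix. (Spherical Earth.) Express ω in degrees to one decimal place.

44.2°

With standard parallel φ₀ = 27°, the equirectangular projection gives x = Rλ cos φ₀, y = Rφ, so h = 1 and k = cos 27° / cos φ.
At 66.2°: h = 1.000, k = 2.208; principal scales a = 2.208, b = 1.000.
sin(ω/2) = (a − b)/(a + b) = 1.208/3.208 = 0.3765, so ω = 2 arcsin(0.3765) ≈ 44.2°.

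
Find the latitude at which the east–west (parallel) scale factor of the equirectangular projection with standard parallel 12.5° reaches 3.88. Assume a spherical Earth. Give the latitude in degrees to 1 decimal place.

75.4°

With standard parallel φ₀ = 12.5°, the equirectangular projection gives x = Rλ cos φ₀, y = Rφ, so h = 1 and k = cos 12.5° / cos φ.
k = cos φ₀ / cos φ = 3.88  ⇒  cos φ = cos 12.5° / 3.88 = 0.2516.
φ = arccos(0.2516) ≈ 75.4°.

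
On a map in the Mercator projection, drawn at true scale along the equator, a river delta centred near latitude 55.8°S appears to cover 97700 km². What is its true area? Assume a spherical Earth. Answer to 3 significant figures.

The Mercator projection is conformal; its linear scale factor is the same in every direction and equals sec φ = 1/cos φ.
Areal scale = k² = sec²φ = 1/cos²(55.8°) = 1/0.5621² = 3.165.
True area = apparent / (areal scale) = 97700 / 3.165 ≈ 30900 km².

30900 km²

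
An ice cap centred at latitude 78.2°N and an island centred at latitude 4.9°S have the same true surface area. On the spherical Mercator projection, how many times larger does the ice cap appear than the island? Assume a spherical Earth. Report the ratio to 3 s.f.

Mercator is conformal with k = sec φ, so areal scale = k² = sec²φ.
At 78.2°: sec²(78.2°) = 1/0.2045² = 23.91.
At 4.9°: sec²(4.9°) = 1/0.9963² = 1.007.
Ratio = 23.91/1.007 = cos²(4.9°)/cos²(78.2°) ≈ 23.7.

23.7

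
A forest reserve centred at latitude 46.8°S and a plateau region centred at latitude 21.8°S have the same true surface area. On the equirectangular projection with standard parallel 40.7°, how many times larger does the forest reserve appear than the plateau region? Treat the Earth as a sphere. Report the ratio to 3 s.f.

1.36

In the equirectangular projection with standard parallel φ₀ = 40.7° (x = Rλ cos φ₀, y = Rφ), meridians are true-scale (h = 1) and the parallel scale is k = cos φ₀ / cos φ.
Areal scale at 46.8°: h·k = 1.000 × 1.107 = 1.107.
Areal scale at 21.8°: h·k = 1.000 × 0.8165 = 0.8165.
Ratio = 1.107/0.8165 ≈ 1.36.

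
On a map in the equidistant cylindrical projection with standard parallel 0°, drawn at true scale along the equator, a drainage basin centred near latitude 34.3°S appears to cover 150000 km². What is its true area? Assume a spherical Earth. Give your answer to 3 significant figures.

In the plate carrée (x = Rλ, y = Rφ), meridians are true-scale (h = 1) and parallels are stretched by k = sec φ.
Areal scale = h·k = 1 × sec φ; at 34.3°, h = 1.000, k = 1.211, so h·k = 1.211.
True area = apparent / (areal scale) = 150000 / 1.211 ≈ 124000 km².

124000 km²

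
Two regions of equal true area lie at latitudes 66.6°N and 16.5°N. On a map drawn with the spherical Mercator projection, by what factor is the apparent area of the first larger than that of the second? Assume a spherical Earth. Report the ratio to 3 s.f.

Mercator areal scale is sec²φ.
At 66.6°: sec²(66.6°) = 1/0.3971² = 6.340.
At 16.5°: sec²(16.5°) = 1/0.9588² = 1.088.
Ratio = 6.340/1.088 = cos²(16.5°)/cos²(66.6°) ≈ 5.83.

5.83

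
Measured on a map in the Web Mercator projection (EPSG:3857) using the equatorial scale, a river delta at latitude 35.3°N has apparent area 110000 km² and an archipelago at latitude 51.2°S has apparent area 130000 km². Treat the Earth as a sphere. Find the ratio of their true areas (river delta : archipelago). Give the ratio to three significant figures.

On Mercator the areal scale is sec²φ, so true area = apparent × cos²φ.
True area of river delta: 110000 × cos²(35.3°) = 110000 × 0.6661 = 73270 km².
True area of archipelago: 130000 × cos²(51.2°) = 130000 × 0.3926 = 51040 km².
Ratio = 73270 / 51040 ≈ 1.44.

1.44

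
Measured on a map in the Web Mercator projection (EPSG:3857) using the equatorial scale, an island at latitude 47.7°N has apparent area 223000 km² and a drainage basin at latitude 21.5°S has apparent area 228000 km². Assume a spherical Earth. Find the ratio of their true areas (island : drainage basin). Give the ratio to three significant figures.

0.512

Mercator's areal exaggeration is sec²φ; hence true area = (apparent area) · cos²φ.
True area of island: 223000 × cos²(47.7°) = 223000 × 0.4529 = 101000 km².
True area of drainage basin: 228000 × cos²(21.5°) = 228000 × 0.8657 = 197400 km².
Ratio = 101000 / 197400 ≈ 0.512.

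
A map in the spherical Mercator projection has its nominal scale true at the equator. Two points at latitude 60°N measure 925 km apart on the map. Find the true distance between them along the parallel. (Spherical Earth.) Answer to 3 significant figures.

463 km

For Mercator, h = k = sec φ (a conformal cylindrical projection has a single point scale, 1/cos φ).
Along the parallel at 60°, map distances are exaggerated by k = sec 60° = 2.000.
True distance = 925 / 2.000 = 925 × cos 60° ≈ 463 km.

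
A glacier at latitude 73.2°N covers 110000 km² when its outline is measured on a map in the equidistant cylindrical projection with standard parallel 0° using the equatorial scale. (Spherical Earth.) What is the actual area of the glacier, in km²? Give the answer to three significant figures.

Plate carrée maps x = Rλ, y = Rφ. The meridian scale is h = 1 and the parallel scale is k = 1/cos φ = sec φ.
Areal scale = h·k = 1 × sec φ; at 73.2°, h = 1.000, k = 3.460, so h·k = 3.460.
True area = apparent / (areal scale) = 110000 / 3.460 ≈ 31800 km².

31800 km²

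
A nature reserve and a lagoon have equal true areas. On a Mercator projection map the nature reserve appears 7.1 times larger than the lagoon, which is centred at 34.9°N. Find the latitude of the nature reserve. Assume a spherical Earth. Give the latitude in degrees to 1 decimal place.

Mercator areal scale is sec²φ, so apparent-area ratio = sec²φ₁ / sec²φ₂ = cos²φ₂ / cos²φ₁.
cos²φ₂ / cos²φ₁ = 7.1  ⇒  cos φ₁ = cos 34.9° / √7.1 = 0.8202/2.665 = 0.3078.
φ₁ = arccos(0.3078) ≈ 72.1°.

72.1°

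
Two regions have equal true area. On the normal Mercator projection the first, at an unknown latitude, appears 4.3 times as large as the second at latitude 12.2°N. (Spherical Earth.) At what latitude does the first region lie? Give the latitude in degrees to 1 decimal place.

On Mercator, (apparent₁)/(apparent₂) = sec²φ₁ / sec²φ₂ when true areas are equal.
cos²φ₂ / cos²φ₁ = 4.3  ⇒  cos φ₁ = cos 12.2° / √4.3 = 0.9774/2.074 = 0.4714.
φ₁ = arccos(0.4714) ≈ 61.9°.

61.9°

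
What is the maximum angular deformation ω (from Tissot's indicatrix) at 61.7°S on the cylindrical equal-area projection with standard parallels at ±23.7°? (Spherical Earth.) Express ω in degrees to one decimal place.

Cylindrical equal-area (φ₀ = 23.7°): h = cos φ / cos 23.7° along meridians, k = cos 23.7° / cos φ along parallels; h·k = 1.
At 61.7°: h = 0.5178, k = 1.931; principal scales a = 1.931, b = 0.5178.
sin(ω/2) = (a − b)/(a + b) = 1.414/2.449 = 0.5772, so ω = 2 arcsin(0.5772) ≈ 70.5°.

70.5°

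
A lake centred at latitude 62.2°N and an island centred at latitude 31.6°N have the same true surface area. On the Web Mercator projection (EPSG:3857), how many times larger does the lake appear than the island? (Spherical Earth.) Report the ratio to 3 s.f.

3.34

Mercator is conformal with k = sec φ, so areal scale = k² = sec²φ.
At 62.2°: sec²(62.2°) = 1/0.4664² = 4.597.
At 31.6°: sec²(31.6°) = 1/0.8517² = 1.378.
Ratio = 4.597/1.378 = cos²(31.6°)/cos²(62.2°) ≈ 3.34.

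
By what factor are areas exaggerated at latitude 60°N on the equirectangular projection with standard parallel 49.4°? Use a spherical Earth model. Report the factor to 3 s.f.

The equidistant cylindrical projection with φ₀ = 49.4° has h = 1 (meridians true) and k = cos φ₀ / cos φ along parallels.
Areal scale = h·k = 1 × cos φ₀ / cos φ; at 60°, h = 1.000, k = 1.302, so h·k = 1.302.

1.30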